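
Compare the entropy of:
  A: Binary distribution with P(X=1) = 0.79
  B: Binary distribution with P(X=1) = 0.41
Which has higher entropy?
B

For binary distributions, entropy is maximized at p=0.5 and decreases as p moves toward 0 or 1.

H(A) = H(0.79) = 0.7415 bits
H(B) = H(0.41) = 0.9765 bits

Distribution B (p=0.41) is closer to uniform (p=0.5), so it has higher entropy.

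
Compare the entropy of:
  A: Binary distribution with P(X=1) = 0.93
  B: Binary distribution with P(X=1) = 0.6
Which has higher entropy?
B

For binary distributions, entropy is maximized at p=0.5 and decreases as p moves toward 0 or 1.

H(A) = H(0.93) = 0.3659 bits
H(B) = H(0.6) = 0.9710 bits

Distribution B (p=0.6) is closer to uniform (p=0.5), so it has higher entropy.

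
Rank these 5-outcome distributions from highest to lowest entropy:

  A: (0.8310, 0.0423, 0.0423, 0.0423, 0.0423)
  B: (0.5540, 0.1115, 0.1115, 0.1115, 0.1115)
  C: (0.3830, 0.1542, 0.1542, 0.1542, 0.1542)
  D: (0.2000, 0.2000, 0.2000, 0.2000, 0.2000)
D > C > B > A

Key insight: Entropy is maximized by uniform distributions and minimized by concentrated distributions.

Entropies:
  H(A) = 0.9934 bits
  H(B) = 1.8836 bits
  H(C) = 2.1941 bits
  H(D) = 2.3219 bits

Ranking: D > C > B > A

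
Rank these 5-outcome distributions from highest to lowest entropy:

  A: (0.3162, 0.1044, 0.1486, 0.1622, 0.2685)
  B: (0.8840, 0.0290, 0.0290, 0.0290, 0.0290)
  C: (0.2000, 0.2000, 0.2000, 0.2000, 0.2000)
C > A > B

Key insight: Entropy is maximized by uniform distributions and minimized by concentrated distributions.

- Uniform distributions have maximum entropy log₂(5) = 2.3219 bits
- The more "peaked" or concentrated a distribution, the lower its entropy

Entropies:
  H(A) = 2.2094 bits
  H(B) = 0.7498 bits
  H(C) = 2.3219 bits

Ranking: C > A > B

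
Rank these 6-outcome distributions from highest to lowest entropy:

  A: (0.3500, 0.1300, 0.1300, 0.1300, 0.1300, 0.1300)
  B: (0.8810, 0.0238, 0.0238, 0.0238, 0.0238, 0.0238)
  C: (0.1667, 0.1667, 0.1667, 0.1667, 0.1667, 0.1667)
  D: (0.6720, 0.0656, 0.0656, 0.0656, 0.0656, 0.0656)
C > A > D > B

Key insight: Entropy is maximized by uniform distributions and minimized by concentrated distributions.

Entropies:
  H(A) = 2.4433 bits
  H(B) = 0.8028 bits
  H(C) = 2.5850 bits
  H(D) = 1.6745 bits

Ranking: C > A > D > B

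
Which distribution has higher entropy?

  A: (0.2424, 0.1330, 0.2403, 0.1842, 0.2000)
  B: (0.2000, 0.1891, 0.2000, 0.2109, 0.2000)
B

Both distributions are close to uniform, making this a harder comparison.

H(A) = 2.2911 bits
H(B) = 2.3211 bits

The distribution closer to uniform has higher entropy.
Answer: B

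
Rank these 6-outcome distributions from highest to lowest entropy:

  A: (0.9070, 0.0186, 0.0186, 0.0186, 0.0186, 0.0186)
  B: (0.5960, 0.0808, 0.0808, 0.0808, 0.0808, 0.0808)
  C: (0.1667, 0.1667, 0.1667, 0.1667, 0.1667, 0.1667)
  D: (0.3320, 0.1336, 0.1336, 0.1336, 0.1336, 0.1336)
C > D > B > A

Key insight: Entropy is maximized by uniform distributions and minimized by concentrated distributions.

Entropies:
  H(A) = 0.6623 bits
  H(B) = 1.9113 bits
  H(C) = 2.5850 bits
  H(D) = 2.4680 bits

Ranking: C > D > B > A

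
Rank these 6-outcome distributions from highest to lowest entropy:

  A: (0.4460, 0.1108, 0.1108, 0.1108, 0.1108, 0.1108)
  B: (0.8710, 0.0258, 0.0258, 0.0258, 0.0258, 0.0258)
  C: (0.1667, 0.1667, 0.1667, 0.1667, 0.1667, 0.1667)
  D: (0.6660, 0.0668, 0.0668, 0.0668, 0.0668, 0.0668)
C > A > D > B

Key insight: Entropy is maximized by uniform distributions and minimized by concentrated distributions.

Entropies:
  H(A) = 2.2779 bits
  H(B) = 0.8542 bits
  H(C) = 2.5850 bits
  H(D) = 1.6945 bits

Ranking: C > A > D > B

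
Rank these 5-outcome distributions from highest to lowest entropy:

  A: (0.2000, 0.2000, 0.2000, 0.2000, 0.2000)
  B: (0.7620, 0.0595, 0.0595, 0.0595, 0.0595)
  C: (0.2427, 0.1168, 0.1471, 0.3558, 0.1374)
A > C > B

Key insight: Entropy is maximized by uniform distributions and minimized by concentrated distributions.

- Uniform distributions have maximum entropy log₂(5) = 2.3219 bits
- The more "peaked" or concentrated a distribution, the lower its entropy

Entropies:
  H(A) = 2.3219 bits
  H(B) = 1.2677 bits
  H(C) = 2.1885 bits

Ranking: A > C > B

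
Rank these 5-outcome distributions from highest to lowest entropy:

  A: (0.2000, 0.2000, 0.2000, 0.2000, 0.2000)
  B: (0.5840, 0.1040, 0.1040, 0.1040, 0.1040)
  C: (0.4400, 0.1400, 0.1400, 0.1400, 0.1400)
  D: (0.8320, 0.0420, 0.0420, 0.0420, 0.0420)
A > C > B > D

Key insight: Entropy is maximized by uniform distributions and minimized by concentrated distributions.

Entropies:
  H(A) = 2.3219 bits
  H(B) = 1.8115 bits
  H(C) = 2.1096 bits
  H(D) = 0.9891 bits

Ranking: A > C > B > D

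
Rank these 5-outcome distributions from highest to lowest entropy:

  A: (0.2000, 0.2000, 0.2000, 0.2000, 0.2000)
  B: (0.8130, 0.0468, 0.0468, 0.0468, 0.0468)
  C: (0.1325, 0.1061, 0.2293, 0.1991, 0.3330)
A > C > B

Key insight: Entropy is maximized by uniform distributions and minimized by concentrated distributions.

- Uniform distributions have maximum entropy log₂(5) = 2.3219 bits
- The more "peaked" or concentrated a distribution, the lower its entropy

Entropies:
  H(A) = 2.3219 bits
  H(B) = 1.0692 bits
  H(C) = 2.2088 bits

Ranking: A > C > B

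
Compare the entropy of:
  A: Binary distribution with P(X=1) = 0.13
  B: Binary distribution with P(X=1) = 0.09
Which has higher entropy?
A

For binary distributions, entropy is maximized at p=0.5 and decreases as p moves toward 0 or 1.

H(A) = H(0.13) = 0.5574 bits
H(B) = H(0.09) = 0.4365 bits

Distribution A (p=0.13) is closer to uniform (p=0.5), so it has higher entropy.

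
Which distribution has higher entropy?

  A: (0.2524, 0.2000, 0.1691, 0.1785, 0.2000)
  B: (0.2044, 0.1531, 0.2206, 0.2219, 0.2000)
B

Both distributions are close to uniform, making this a harder comparison.

H(A) = 2.3074 bits
H(B) = 2.3101 bits

The distribution closer to uniform has higher entropy.
Answer: B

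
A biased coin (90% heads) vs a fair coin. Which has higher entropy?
Fair coin

The fair coin is uniform (p=0.5), maximizing binary entropy at 1 bit. The biased coin has H(0.90) ≈ 0.469 bits — its outcome is more predictable, so its entropy is lower.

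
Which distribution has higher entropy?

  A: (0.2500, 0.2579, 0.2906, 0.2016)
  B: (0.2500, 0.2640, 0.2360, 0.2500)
B

Both distributions are close to uniform, making this a harder comparison.

H(A) = 1.9881 bits
H(B) = 1.9989 bits

The distribution closer to uniform has higher entropy.
Answer: B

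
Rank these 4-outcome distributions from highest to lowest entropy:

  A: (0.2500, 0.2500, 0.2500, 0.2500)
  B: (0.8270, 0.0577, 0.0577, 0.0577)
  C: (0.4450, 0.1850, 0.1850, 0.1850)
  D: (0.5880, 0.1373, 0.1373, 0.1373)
A > C > D > B

Key insight: Entropy is maximized by uniform distributions and minimized by concentrated distributions.

Entropies:
  H(A) = 2.0000 bits
  H(B) = 0.9387 bits
  H(C) = 1.8709 bits
  H(D) = 1.6305 bits

Ranking: A > C > D > B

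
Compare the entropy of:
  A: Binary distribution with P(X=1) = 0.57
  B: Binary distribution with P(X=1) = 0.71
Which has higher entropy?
A

For binary distributions, entropy is maximized at p=0.5 and decreases as p moves toward 0 or 1.

H(A) = H(0.57) = 0.9858 bits
H(B) = H(0.71) = 0.8687 bits

Distribution A (p=0.57) is closer to uniform (p=0.5), so it has higher entropy.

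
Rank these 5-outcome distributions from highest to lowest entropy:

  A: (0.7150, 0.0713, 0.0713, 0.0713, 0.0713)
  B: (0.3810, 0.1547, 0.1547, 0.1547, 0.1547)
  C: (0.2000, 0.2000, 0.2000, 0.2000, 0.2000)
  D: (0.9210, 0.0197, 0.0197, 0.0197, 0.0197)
C > B > A > D

Key insight: Entropy is maximized by uniform distributions and minimized by concentrated distributions.

Entropies:
  H(A) = 1.4322 bits
  H(B) = 2.1967 bits
  H(C) = 2.3219 bits
  H(D) = 0.5566 bits

Ranking: C > B > A > D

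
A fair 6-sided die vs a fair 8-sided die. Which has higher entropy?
8-sided die

Both are uniform distributions; for uniform over n outcomes, H = log₂(n). H(6-sided) = log₂(6) = 2.585 bits and H(8-sided) = log₂(8) = 3.000 bits. More outcomes in a uniform distribution means higher entropy.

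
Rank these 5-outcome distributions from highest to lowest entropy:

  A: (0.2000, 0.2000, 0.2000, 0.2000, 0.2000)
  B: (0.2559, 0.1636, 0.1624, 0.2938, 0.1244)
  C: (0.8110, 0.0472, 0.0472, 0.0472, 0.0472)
A > B > C

Key insight: Entropy is maximized by uniform distributions and minimized by concentrated distributions.

- Uniform distributions have maximum entropy log₂(5) = 2.3219 bits
- The more "peaked" or concentrated a distribution, the lower its entropy

Entropies:
  H(A) = 2.3219 bits
  H(B) = 2.2495 bits
  H(C) = 1.0774 bits

Ranking: A > B > C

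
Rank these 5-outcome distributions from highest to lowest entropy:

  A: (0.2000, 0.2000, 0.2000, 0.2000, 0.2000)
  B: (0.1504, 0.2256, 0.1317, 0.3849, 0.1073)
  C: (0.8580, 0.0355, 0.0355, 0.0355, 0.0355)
A > B > C

Key insight: Entropy is maximized by uniform distributions and minimized by concentrated distributions.

- Uniform distributions have maximum entropy log₂(5) = 2.3219 bits
- The more "peaked" or concentrated a distribution, the lower its entropy

Entropies:
  H(A) = 2.3219 bits
  H(B) = 2.1567 bits
  H(C) = 0.8735 bits

Ranking: A > B > C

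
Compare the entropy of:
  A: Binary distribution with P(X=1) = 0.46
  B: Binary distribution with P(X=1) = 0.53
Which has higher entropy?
B

For binary distributions, entropy is maximized at p=0.5 and decreases as p moves toward 0 or 1.

H(A) = H(0.46) = 0.9954 bits
H(B) = H(0.53) = 0.9974 bits

Distribution B (p=0.53) is closer to uniform (p=0.5), so it has higher entropy.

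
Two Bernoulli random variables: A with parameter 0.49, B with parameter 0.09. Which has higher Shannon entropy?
A

For binary distributions, entropy is maximized at p=0.5 and decreases as p moves toward 0 or 1.

H(A) = H(0.49) = 0.9997 bits
H(B) = H(0.09) = 0.4365 bits

Distribution A (p=0.49) is closer to uniform (p=0.5), so it has higher entropy.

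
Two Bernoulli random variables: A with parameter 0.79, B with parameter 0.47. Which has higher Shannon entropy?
B

For binary distributions, entropy is maximized at p=0.5 and decreases as p moves toward 0 or 1.

H(A) = H(0.79) = 0.7415 bits
H(B) = H(0.47) = 0.9974 bits

Distribution B (p=0.47) is closer to uniform (p=0.5), so it has higher entropy.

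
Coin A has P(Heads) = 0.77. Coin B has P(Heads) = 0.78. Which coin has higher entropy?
A

For binary distributions, entropy is maximized at p=0.5 and decreases as p moves toward 0 or 1.

H(A) = H(0.77) = 0.7780 bits
H(B) = H(0.78) = 0.7602 bits

Distribution A (p=0.77) is closer to uniform (p=0.5), so it has higher entropy.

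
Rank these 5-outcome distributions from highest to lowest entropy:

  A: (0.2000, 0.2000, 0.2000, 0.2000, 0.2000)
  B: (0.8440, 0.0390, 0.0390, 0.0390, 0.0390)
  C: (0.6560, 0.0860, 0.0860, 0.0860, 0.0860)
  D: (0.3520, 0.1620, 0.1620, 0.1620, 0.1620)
A > D > C > B

Key insight: Entropy is maximized by uniform distributions and minimized by concentrated distributions.

Entropies:
  H(A) = 2.3219 bits
  H(B) = 0.9367 bits
  H(C) = 1.6166 bits
  H(D) = 2.2318 bits

Ranking: A > D > C > B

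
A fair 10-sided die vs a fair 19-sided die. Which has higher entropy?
19-sided die

Both are uniform distributions; for uniform over n outcomes, H = log₂(n). H(10-sided) = log₂(10) = 3.322 bits and H(19-sided) = log₂(19) = 4.248 bits. More outcomes in a uniform distribution means higher entropy.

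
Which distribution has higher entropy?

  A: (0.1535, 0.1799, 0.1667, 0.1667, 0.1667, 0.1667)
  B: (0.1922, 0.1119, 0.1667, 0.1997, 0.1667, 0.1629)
A

Both distributions are close to uniform, making this a harder comparison.

H(A) = 2.5835 bits
H(B) = 2.5630 bits

The distribution closer to uniform has higher entropy.
Answer: A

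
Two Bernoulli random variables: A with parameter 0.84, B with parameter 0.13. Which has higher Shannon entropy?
A

For binary distributions, entropy is maximized at p=0.5 and decreases as p moves toward 0 or 1.

H(A) = H(0.84) = 0.6343 bits
H(B) = H(0.13) = 0.5574 bits

Distribution A (p=0.84) is closer to uniform (p=0.5), so it has higher entropy.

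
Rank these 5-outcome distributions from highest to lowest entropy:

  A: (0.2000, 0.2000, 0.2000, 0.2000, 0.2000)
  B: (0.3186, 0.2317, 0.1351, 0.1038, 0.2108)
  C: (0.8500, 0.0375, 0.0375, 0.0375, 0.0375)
A > B > C

Key insight: Entropy is maximized by uniform distributions and minimized by concentrated distributions.

- Uniform distributions have maximum entropy log₂(5) = 2.3219 bits
- The more "peaked" or concentrated a distribution, the lower its entropy

Entropies:
  H(A) = 2.3219 bits
  H(B) = 2.2175 bits
  H(C) = 0.9098 bits

Ranking: A > B > C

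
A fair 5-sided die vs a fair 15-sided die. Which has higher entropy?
15-sided die

Both are uniform distributions; for uniform over n outcomes, H = log₂(n). H(5-sided) = log₂(5) = 2.322 bits and H(15-sided) = log₂(15) = 3.907 bits. More outcomes in a uniform distribution means higher entropy.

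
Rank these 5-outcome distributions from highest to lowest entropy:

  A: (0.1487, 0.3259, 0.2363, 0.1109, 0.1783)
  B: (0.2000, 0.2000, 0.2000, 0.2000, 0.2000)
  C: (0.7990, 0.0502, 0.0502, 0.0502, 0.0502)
B > A > C

Key insight: Entropy is maximized by uniform distributions and minimized by concentrated distributions.

- Uniform distributions have maximum entropy log₂(5) = 2.3219 bits
- The more "peaked" or concentrated a distribution, the lower its entropy

Entropies:
  H(A) = 2.2231 bits
  H(B) = 2.3219 bits
  H(C) = 1.1259 bits

Ranking: B > A > C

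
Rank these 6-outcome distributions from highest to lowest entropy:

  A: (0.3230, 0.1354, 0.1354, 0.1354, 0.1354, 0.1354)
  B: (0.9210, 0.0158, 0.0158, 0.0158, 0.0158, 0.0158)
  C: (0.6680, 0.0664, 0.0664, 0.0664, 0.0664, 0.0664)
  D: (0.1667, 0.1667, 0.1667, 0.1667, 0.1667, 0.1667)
D > A > C > B

Key insight: Entropy is maximized by uniform distributions and minimized by concentrated distributions.

Entropies:
  H(A) = 2.4796 bits
  H(B) = 0.5821 bits
  H(C) = 1.6878 bits
  H(D) = 2.5850 bits

Ranking: D > A > C > B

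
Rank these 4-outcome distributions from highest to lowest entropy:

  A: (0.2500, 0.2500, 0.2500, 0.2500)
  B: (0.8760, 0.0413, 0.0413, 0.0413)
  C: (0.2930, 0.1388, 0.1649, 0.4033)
A > C > B

Key insight: Entropy is maximized by uniform distributions and minimized by concentrated distributions.

- Uniform distributions have maximum entropy log₂(4) = 2.0000 bits
- The more "peaked" or concentrated a distribution, the lower its entropy

Entropies:
  H(A) = 2.0000 bits
  H(B) = 0.7373 bits
  H(C) = 1.8716 bits

Ranking: A > C > B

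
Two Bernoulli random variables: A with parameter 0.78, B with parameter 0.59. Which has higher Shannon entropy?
B

For binary distributions, entropy is maximized at p=0.5 and decreases as p moves toward 0 or 1.

H(A) = H(0.78) = 0.7602 bits
H(B) = H(0.59) = 0.9765 bits

Distribution B (p=0.59) is closer to uniform (p=0.5), so it has higher entropy.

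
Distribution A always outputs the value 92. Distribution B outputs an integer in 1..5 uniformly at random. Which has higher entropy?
B

A is deterministic, so H(A) = 0. B is uniform over 5 outcomes, so H(B) = log₂(5) = 2.322 bits. Any distribution with genuine randomness has higher entropy than a deterministic one.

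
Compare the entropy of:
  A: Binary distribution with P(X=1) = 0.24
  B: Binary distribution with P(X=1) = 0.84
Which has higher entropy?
A

For binary distributions, entropy is maximized at p=0.5 and decreases as p moves toward 0 or 1.

H(A) = H(0.24) = 0.7950 bits
H(B) = H(0.84) = 0.6343 bits

Distribution A (p=0.24) is closer to uniform (p=0.5), so it has higher entropy.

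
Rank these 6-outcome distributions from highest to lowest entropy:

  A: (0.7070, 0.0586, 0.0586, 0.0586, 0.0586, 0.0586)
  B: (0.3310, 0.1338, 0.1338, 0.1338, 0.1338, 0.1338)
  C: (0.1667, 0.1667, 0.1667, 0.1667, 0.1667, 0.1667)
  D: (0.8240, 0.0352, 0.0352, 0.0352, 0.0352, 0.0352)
C > B > A > D

Key insight: Entropy is maximized by uniform distributions and minimized by concentrated distributions.

Entropies:
  H(A) = 1.5529 bits
  H(B) = 2.4693 bits
  H(C) = 2.5850 bits
  H(D) = 1.0799 bits

Ranking: C > B > A > D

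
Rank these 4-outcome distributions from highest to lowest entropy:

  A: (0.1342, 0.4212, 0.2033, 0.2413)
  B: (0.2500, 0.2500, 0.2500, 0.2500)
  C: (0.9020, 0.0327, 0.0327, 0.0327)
B > A > C

Key insight: Entropy is maximized by uniform distributions and minimized by concentrated distributions.

- Uniform distributions have maximum entropy log₂(4) = 2.0000 bits
- The more "peaked" or concentrated a distribution, the lower its entropy

Entropies:
  H(A) = 1.8765 bits
  H(B) = 2.0000 bits
  H(C) = 0.6179 bits

Ranking: B > A > C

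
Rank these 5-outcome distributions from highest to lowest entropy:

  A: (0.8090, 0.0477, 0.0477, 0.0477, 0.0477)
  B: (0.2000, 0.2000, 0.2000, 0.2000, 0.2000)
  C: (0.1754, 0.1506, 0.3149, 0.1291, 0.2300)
B > C > A

Key insight: Entropy is maximized by uniform distributions and minimized by concentrated distributions.

- Uniform distributions have maximum entropy log₂(5) = 2.3219 bits
- The more "peaked" or concentrated a distribution, the lower its entropy

Entropies:
  H(A) = 1.0856 bits
  H(B) = 2.3219 bits
  H(C) = 2.2457 bits

Ranking: B > C > A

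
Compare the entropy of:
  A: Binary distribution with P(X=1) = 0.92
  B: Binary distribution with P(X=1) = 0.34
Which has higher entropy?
B

For binary distributions, entropy is maximized at p=0.5 and decreases as p moves toward 0 or 1.

H(A) = H(0.92) = 0.4022 bits
H(B) = H(0.34) = 0.9248 bits

Distribution B (p=0.34) is closer to uniform (p=0.5), so it has higher entropy.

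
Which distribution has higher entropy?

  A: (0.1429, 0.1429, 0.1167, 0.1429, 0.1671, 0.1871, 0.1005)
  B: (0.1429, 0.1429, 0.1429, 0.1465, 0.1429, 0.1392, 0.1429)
B

Both distributions are close to uniform, making this a harder comparison.

H(A) = 2.7817 bits
H(B) = 2.8072 bits

The distribution closer to uniform has higher entropy.
Answer: B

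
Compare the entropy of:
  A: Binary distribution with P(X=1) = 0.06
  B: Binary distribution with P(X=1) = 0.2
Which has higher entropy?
B

For binary distributions, entropy is maximized at p=0.5 and decreases as p moves toward 0 or 1.

H(A) = H(0.06) = 0.3274 bits
H(B) = H(0.2) = 0.7219 bits

Distribution B (p=0.2) is closer to uniform (p=0.5), so it has higher entropy.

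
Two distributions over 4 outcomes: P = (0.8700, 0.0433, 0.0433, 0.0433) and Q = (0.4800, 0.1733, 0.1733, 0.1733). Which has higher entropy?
Q

P is highly concentrated on one outcome (87%), making it nearly deterministic. Q spreads its mass more evenly (max 48%). The more spread-out distribution has higher entropy: H(P) ≈ 0.763 bits, H(Q) ≈ 1.823 bits.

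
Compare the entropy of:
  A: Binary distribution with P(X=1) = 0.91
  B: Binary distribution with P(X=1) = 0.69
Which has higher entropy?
B

For binary distributions, entropy is maximized at p=0.5 and decreases as p moves toward 0 or 1.

H(A) = H(0.91) = 0.4365 bits
H(B) = H(0.69) = 0.8932 bits

Distribution B (p=0.69) is closer to uniform (p=0.5), so it has higher entropy.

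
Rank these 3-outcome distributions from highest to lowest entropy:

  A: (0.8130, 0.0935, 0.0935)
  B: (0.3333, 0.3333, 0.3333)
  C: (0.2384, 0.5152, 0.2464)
B > C > A

Key insight: Entropy is maximized by uniform distributions and minimized by concentrated distributions.

- Uniform distributions have maximum entropy log₂(3) = 1.5850 bits
- The more "peaked" or concentrated a distribution, the lower its entropy

Entropies:
  H(A) = 0.8822 bits
  H(B) = 1.5850 bits
  H(C) = 1.4840 bits

Ranking: B > C > A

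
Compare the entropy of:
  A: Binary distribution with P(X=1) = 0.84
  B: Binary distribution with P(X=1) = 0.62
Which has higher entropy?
B

For binary distributions, entropy is maximized at p=0.5 and decreases as p moves toward 0 or 1.

H(A) = H(0.84) = 0.6343 bits
H(B) = H(0.62) = 0.9580 bits

Distribution B (p=0.62) is closer to uniform (p=0.5), so it has higher entropy.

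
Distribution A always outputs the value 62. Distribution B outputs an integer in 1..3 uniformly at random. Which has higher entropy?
B

A is deterministic, so H(A) = 0. B is uniform over 3 outcomes, so H(B) = log₂(3) = 1.585 bits. Any distribution with genuine randomness has higher entropy than a deterministic one.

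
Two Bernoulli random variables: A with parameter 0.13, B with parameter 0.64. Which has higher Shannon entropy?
B

For binary distributions, entropy is maximized at p=0.5 and decreases as p moves toward 0 or 1.

H(A) = H(0.13) = 0.5574 bits
H(B) = H(0.64) = 0.9427 bits

Distribution B (p=0.64) is closer to uniform (p=0.5), so it has higher entropy.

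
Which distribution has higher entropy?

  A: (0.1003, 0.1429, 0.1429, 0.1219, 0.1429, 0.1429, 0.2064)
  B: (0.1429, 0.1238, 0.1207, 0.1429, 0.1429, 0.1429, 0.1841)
B

Both distributions are close to uniform, making this a harder comparison.

H(A) = 2.7769 bits
H(B) = 2.7949 bits

The distribution closer to uniform has higher entropy.
Answer: B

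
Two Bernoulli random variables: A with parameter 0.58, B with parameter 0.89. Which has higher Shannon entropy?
A

For binary distributions, entropy is maximized at p=0.5 and decreases as p moves toward 0 or 1.

H(A) = H(0.58) = 0.9815 bits
H(B) = H(0.89) = 0.4999 bits

Distribution A (p=0.58) is closer to uniform (p=0.5), so it has higher entropy.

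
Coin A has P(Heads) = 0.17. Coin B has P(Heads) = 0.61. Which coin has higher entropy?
B

For binary distributions, entropy is maximized at p=0.5 and decreases as p moves toward 0 or 1.

H(A) = H(0.17) = 0.6577 bits
H(B) = H(0.61) = 0.9648 bits

Distribution B (p=0.61) is closer to uniform (p=0.5), so it has higher entropy.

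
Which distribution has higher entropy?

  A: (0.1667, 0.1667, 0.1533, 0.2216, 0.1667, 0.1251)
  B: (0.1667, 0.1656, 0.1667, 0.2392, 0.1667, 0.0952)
A

Both distributions are close to uniform, making this a harder comparison.

H(A) = 2.5641 bits
H(B) = 2.5387 bits

The distribution closer to uniform has higher entropy.
Answer: A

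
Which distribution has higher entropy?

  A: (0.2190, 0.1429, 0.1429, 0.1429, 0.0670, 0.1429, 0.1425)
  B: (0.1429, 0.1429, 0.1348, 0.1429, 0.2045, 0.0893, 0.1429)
B

Both distributions are close to uniform, making this a harder comparison.

H(A) = 2.7460 bits
H(B) = 2.7734 bits

The distribution closer to uniform has higher entropy.
Answer: B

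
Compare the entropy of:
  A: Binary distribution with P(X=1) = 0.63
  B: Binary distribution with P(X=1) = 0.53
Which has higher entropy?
B

For binary distributions, entropy is maximized at p=0.5 and decreases as p moves toward 0 or 1.

H(A) = H(0.63) = 0.9507 bits
H(B) = H(0.53) = 0.9974 bits

Distribution B (p=0.53) is closer to uniform (p=0.5), so it has higher entropy.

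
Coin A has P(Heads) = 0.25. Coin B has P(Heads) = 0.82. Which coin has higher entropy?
A

For binary distributions, entropy is maximized at p=0.5 and decreases as p moves toward 0 or 1.

H(A) = H(0.25) = 0.8113 bits
H(B) = H(0.82) = 0.6801 bits

Distribution A (p=0.25) is closer to uniform (p=0.5), so it has higher entropy.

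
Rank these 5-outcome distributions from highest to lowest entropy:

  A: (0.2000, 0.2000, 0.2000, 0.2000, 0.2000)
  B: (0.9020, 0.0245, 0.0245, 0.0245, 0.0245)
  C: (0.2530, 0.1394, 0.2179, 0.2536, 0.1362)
A > C > B

Key insight: Entropy is maximized by uniform distributions and minimized by concentrated distributions.

- Uniform distributions have maximum entropy log₂(5) = 2.3219 bits
- The more "peaked" or concentrated a distribution, the lower its entropy

Entropies:
  H(A) = 2.3219 bits
  H(B) = 0.6586 bits
  H(C) = 2.2706 bits

Ranking: A > C > B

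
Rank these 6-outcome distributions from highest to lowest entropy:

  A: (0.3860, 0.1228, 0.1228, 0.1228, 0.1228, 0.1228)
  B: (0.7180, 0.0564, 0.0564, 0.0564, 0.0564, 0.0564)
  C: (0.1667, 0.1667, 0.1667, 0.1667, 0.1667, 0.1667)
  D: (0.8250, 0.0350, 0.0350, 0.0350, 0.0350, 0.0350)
C > A > B > D

Key insight: Entropy is maximized by uniform distributions and minimized by concentrated distributions.

Entropies:
  H(A) = 2.3878 bits
  H(B) = 1.5129 bits
  H(C) = 2.5850 bits
  H(D) = 1.0754 bits

Ranking: C > A > B > D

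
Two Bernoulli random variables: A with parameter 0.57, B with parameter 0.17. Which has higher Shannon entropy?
A

For binary distributions, entropy is maximized at p=0.5 and decreases as p moves toward 0 or 1.

H(A) = H(0.57) = 0.9858 bits
H(B) = H(0.17) = 0.6577 bits

Distribution A (p=0.57) is closer to uniform (p=0.5), so it has higher entropy.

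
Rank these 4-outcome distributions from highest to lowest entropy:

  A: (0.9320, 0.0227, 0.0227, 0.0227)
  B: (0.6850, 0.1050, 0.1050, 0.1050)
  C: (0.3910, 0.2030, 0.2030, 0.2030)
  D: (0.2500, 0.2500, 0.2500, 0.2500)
D > C > B > A

Key insight: Entropy is maximized by uniform distributions and minimized by concentrated distributions.

Entropies:
  H(A) = 0.4662 bits
  H(B) = 1.3981 bits
  H(C) = 1.9307 bits
  H(D) = 2.0000 bits

Ranking: D > C > B > A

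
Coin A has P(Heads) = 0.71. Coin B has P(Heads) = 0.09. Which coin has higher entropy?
A

For binary distributions, entropy is maximized at p=0.5 and decreases as p moves toward 0 or 1.

H(A) = H(0.71) = 0.8687 bits
H(B) = H(0.09) = 0.4365 bits

Distribution A (p=0.71) is closer to uniform (p=0.5), so it has higher entropy.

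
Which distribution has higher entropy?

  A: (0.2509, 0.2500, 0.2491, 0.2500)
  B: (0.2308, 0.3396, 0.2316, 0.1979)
A

Both distributions are close to uniform, making this a harder comparison.

H(A) = 2.0000 bits
H(B) = 1.9687 bits

The distribution closer to uniform has higher entropy.
Answer: A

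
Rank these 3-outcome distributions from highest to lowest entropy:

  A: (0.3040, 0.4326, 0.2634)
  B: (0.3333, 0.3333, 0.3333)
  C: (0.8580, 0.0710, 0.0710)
B > A > C

Key insight: Entropy is maximized by uniform distributions and minimized by concentrated distributions.

- Uniform distributions have maximum entropy log₂(3) = 1.5850 bits
- The more "peaked" or concentrated a distribution, the lower its entropy

Entropies:
  H(A) = 1.5522 bits
  H(B) = 1.5850 bits
  H(C) = 0.7315 bits

Ranking: B > A > C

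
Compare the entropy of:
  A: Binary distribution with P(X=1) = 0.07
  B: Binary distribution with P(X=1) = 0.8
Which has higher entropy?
B

For binary distributions, entropy is maximized at p=0.5 and decreases as p moves toward 0 or 1.

H(A) = H(0.07) = 0.3659 bits
H(B) = H(0.8) = 0.7219 bits

Distribution B (p=0.8) is closer to uniform (p=0.5), so it has higher entropy.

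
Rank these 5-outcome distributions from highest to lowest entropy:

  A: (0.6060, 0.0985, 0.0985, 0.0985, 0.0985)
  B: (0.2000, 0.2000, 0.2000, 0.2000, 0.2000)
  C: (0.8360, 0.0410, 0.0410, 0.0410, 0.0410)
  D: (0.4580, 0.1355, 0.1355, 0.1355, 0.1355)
B > D > A > C

Key insight: Entropy is maximized by uniform distributions and minimized by concentrated distributions.

Entropies:
  H(A) = 1.7553 bits
  H(B) = 2.3219 bits
  H(C) = 0.9718 bits
  H(D) = 2.0789 bits

Ranking: B > D > A > C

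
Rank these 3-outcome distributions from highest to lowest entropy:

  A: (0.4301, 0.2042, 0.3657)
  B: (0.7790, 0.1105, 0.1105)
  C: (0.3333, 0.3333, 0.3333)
C > A > B

Key insight: Entropy is maximized by uniform distributions and minimized by concentrated distributions.

- Uniform distributions have maximum entropy log₂(3) = 1.5850 bits
- The more "peaked" or concentrated a distribution, the lower its entropy

Entropies:
  H(A) = 1.5223 bits
  H(B) = 0.9830 bits
  H(C) = 1.5850 bits

Ranking: C > A > B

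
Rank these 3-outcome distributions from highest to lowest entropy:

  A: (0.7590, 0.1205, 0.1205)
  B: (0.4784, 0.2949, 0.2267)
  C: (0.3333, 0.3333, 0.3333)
C > B > A

Key insight: Entropy is maximized by uniform distributions and minimized by concentrated distributions.

- Uniform distributions have maximum entropy log₂(3) = 1.5850 bits
- The more "peaked" or concentrated a distribution, the lower its entropy

Entropies:
  H(A) = 1.0377 bits
  H(B) = 1.5138 bits
  H(C) = 1.5850 bits

Ranking: C > B > A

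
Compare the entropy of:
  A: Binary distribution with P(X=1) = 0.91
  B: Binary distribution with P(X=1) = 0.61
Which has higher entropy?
B

For binary distributions, entropy is maximized at p=0.5 and decreases as p moves toward 0 or 1.

H(A) = H(0.91) = 0.4365 bits
H(B) = H(0.61) = 0.9648 bits

Distribution B (p=0.61) is closer to uniform (p=0.5), so it has higher entropy.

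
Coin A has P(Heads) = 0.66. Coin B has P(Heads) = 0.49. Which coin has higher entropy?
B

For binary distributions, entropy is maximized at p=0.5 and decreases as p moves toward 0 or 1.

H(A) = H(0.66) = 0.9248 bits
H(B) = H(0.49) = 0.9997 bits

Distribution B (p=0.49) is closer to uniform (p=0.5), so it has higher entropy.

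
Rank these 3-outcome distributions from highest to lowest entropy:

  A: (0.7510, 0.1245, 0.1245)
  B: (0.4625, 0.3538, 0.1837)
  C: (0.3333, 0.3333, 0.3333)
C > B > A

Key insight: Entropy is maximized by uniform distributions and minimized by concentrated distributions.

- Uniform distributions have maximum entropy log₂(3) = 1.5850 bits
- The more "peaked" or concentrated a distribution, the lower its entropy

Entropies:
  H(A) = 1.0587 bits
  H(B) = 1.4940 bits
  H(C) = 1.5850 bits

Ranking: C > B > A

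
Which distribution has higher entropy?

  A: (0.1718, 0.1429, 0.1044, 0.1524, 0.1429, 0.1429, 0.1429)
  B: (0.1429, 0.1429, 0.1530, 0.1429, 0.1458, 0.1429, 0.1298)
B

Both distributions are close to uniform, making this a harder comparison.

H(A) = 2.7947 bits
H(B) = 2.8059 bits

The distribution closer to uniform has higher entropy.
Answer: B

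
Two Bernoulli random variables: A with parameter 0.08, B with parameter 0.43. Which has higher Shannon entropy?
B

For binary distributions, entropy is maximized at p=0.5 and decreases as p moves toward 0 or 1.

H(A) = H(0.08) = 0.4022 bits
H(B) = H(0.43) = 0.9858 bits

Distribution B (p=0.43) is closer to uniform (p=0.5), so it has higher entropy.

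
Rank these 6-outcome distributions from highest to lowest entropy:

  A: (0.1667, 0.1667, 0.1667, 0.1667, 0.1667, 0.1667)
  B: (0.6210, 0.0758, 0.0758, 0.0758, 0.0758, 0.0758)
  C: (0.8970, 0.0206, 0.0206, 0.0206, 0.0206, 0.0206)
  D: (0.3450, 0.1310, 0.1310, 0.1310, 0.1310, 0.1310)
A > D > B > C

Key insight: Entropy is maximized by uniform distributions and minimized by concentrated distributions.

Entropies:
  H(A) = 2.5850 bits
  H(B) = 1.8373 bits
  H(C) = 0.7176 bits
  H(D) = 2.4504 bits

Ranking: A > D > B > C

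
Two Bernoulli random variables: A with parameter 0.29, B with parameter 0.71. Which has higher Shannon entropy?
Equal

For binary distributions, entropy is maximized at p=0.5 and decreases as p moves toward 0 or 1.

H(A) = H(0.29) = 0.8687 bits
H(B) = H(0.71) = 0.8687 bits

Both distributions are equally far from uniform (|0.29-0.5| = |0.71-0.5|), so they have the same entropy.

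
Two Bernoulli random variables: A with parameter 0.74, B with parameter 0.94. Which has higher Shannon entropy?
A

For binary distributions, entropy is maximized at p=0.5 and decreases as p moves toward 0 or 1.

H(A) = H(0.74) = 0.8267 bits
H(B) = H(0.94) = 0.3274 bits

Distribution A (p=0.74) is closer to uniform (p=0.5), so it has higher entropy.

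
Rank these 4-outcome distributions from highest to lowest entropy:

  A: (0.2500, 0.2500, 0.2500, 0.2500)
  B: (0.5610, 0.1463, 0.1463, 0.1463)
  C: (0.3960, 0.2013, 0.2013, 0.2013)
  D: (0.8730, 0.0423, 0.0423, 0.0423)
A > C > B > D

Key insight: Entropy is maximized by uniform distributions and minimized by concentrated distributions.

Entropies:
  H(A) = 2.0000 bits
  H(B) = 1.6850 bits
  H(C) = 1.9259 bits
  H(D) = 0.7504 bits

Ranking: A > C > B > D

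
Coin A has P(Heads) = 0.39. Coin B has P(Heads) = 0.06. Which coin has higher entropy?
A

For binary distributions, entropy is maximized at p=0.5 and decreases as p moves toward 0 or 1.

H(A) = H(0.39) = 0.9648 bits
H(B) = H(0.06) = 0.3274 bits

Distribution A (p=0.39) is closer to uniform (p=0.5), so it has higher entropy.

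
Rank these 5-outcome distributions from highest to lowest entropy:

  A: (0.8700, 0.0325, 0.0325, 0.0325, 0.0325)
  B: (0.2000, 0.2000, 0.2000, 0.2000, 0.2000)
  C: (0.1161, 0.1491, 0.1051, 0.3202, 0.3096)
B > C > A

Key insight: Entropy is maximized by uniform distributions and minimized by concentrated distributions.

- Uniform distributions have maximum entropy log₂(5) = 2.3219 bits
- The more "peaked" or concentrated a distribution, the lower its entropy

Entropies:
  H(A) = 0.8174 bits
  H(B) = 2.3219 bits
  H(C) = 2.1614 bits

Ranking: B > C > A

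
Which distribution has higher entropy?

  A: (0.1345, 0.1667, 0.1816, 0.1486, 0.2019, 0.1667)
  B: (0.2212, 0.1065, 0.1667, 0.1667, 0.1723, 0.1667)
A

Both distributions are close to uniform, making this a harder comparison.

H(A) = 2.5727 bits
H(B) = 2.5551 bits

The distribution closer to uniform has higher entropy.
Answer: A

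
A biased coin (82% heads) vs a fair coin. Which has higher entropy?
Fair coin

The fair coin is uniform (p=0.5), maximizing binary entropy at 1 bit. The biased coin has H(0.82) ≈ 0.680 bits — its outcome is more predictable, so its entropy is lower.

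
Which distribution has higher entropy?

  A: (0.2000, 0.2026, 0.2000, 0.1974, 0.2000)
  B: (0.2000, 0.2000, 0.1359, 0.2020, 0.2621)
A

Both distributions are close to uniform, making this a harder comparison.

H(A) = 2.3219 bits
H(B) = 2.2925 bits

The distribution closer to uniform has higher entropy.
Answer: A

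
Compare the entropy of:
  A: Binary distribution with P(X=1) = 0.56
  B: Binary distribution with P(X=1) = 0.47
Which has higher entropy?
B

For binary distributions, entropy is maximized at p=0.5 and decreases as p moves toward 0 or 1.

H(A) = H(0.56) = 0.9896 bits
H(B) = H(0.47) = 0.9974 bits

Distribution B (p=0.47) is closer to uniform (p=0.5), so it has higher entropy.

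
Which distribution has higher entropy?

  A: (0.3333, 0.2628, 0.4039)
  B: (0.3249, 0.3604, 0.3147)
B

Both distributions are close to uniform, making this a harder comparison.

H(A) = 1.5633 bits
H(B) = 1.5825 bits

The distribution closer to uniform has higher entropy.
Answer: B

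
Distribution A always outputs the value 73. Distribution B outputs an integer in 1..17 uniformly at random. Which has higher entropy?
B

A is deterministic, so H(A) = 0. B is uniform over 17 outcomes, so H(B) = log₂(17) = 4.087 bits. Any distribution with genuine randomness has higher entropy than a deterministic one.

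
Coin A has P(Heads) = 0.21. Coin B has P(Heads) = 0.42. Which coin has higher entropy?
B

For binary distributions, entropy is maximized at p=0.5 and decreases as p moves toward 0 or 1.

H(A) = H(0.21) = 0.7415 bits
H(B) = H(0.42) = 0.9815 bits

Distribution B (p=0.42) is closer to uniform (p=0.5), so it has higher entropy.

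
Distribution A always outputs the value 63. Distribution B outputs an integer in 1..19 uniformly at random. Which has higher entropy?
B

A is deterministic, so H(A) = 0. B is uniform over 19 outcomes, so H(B) = log₂(19) = 4.248 bits. Any distribution with genuine randomness has higher entropy than a deterministic one.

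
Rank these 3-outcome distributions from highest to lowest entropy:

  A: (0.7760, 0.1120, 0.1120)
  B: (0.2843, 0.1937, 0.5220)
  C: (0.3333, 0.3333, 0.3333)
C > B > A

Key insight: Entropy is maximized by uniform distributions and minimized by concentrated distributions.

- Uniform distributions have maximum entropy log₂(3) = 1.5850 bits
- The more "peaked" or concentrated a distribution, the lower its entropy

Entropies:
  H(A) = 0.9914 bits
  H(B) = 1.4641 bits
  H(C) = 1.5850 bits

Ranking: C > B > A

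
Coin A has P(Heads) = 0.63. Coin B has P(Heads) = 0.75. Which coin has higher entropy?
A

For binary distributions, entropy is maximized at p=0.5 and decreases as p moves toward 0 or 1.

H(A) = H(0.63) = 0.9507 bits
H(B) = H(0.75) = 0.8113 bits

Distribution A (p=0.63) is closer to uniform (p=0.5), so it has higher entropy.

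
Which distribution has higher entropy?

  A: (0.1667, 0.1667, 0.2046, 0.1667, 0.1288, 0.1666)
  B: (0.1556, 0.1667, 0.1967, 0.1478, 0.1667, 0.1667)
B

Both distributions are close to uniform, making this a harder comparison.

H(A) = 2.5724 bits
H(B) = 2.5791 bits

The distribution closer to uniform has higher entropy.
Answer: B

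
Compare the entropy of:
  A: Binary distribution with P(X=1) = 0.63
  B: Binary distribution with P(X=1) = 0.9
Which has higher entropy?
A

For binary distributions, entropy is maximized at p=0.5 and decreases as p moves toward 0 or 1.

H(A) = H(0.63) = 0.9507 bits
H(B) = H(0.9) = 0.4690 bits

Distribution A (p=0.63) is closer to uniform (p=0.5), so it has higher entropy.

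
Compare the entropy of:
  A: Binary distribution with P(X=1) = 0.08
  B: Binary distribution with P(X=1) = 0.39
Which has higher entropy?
B

For binary distributions, entropy is maximized at p=0.5 and decreases as p moves toward 0 or 1.

H(A) = H(0.08) = 0.4022 bits
H(B) = H(0.39) = 0.9648 bits

Distribution B (p=0.39) is closer to uniform (p=0.5), so it has higher entropy.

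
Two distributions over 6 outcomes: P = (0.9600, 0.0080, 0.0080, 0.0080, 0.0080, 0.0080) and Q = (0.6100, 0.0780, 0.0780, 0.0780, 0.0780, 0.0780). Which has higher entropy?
Q

P is highly concentrated on one outcome (96%), making it nearly deterministic. Q spreads its mass more evenly (max 61%). The more spread-out distribution has higher entropy: H(P) ≈ 0.335 bits, H(Q) ≈ 1.870 bits.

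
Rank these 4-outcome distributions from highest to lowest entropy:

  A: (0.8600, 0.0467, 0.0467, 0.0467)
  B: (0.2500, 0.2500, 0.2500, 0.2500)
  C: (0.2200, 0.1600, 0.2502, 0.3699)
B > C > A

Key insight: Entropy is maximized by uniform distributions and minimized by concentrated distributions.

- Uniform distributions have maximum entropy log₂(4) = 2.0000 bits
- The more "peaked" or concentrated a distribution, the lower its entropy

Entropies:
  H(A) = 0.8061 bits
  H(B) = 2.0000 bits
  H(C) = 1.9344 bits

Ranking: B > C > A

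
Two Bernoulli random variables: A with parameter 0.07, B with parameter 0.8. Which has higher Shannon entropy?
B

For binary distributions, entropy is maximized at p=0.5 and decreases as p moves toward 0 or 1.

H(A) = H(0.07) = 0.3659 bits
H(B) = H(0.8) = 0.7219 bits

Distribution B (p=0.8) is closer to uniform (p=0.5), so it has higher entropy.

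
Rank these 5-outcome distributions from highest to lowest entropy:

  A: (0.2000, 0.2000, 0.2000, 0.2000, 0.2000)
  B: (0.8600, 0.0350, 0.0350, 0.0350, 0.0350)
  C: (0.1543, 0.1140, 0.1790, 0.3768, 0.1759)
A > C > B

Key insight: Entropy is maximized by uniform distributions and minimized by concentrated distributions.

- Uniform distributions have maximum entropy log₂(5) = 2.3219 bits
- The more "peaked" or concentrated a distribution, the lower its entropy

Entropies:
  H(A) = 2.3219 bits
  H(B) = 0.8642 bits
  H(C) = 2.1890 bits

Ranking: A > C > B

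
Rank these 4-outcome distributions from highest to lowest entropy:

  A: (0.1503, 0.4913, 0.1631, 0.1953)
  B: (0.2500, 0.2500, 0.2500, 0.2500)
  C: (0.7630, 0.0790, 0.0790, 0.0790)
B > A > C

Key insight: Entropy is maximized by uniform distributions and minimized by concentrated distributions.

- Uniform distributions have maximum entropy log₂(4) = 2.0000 bits
- The more "peaked" or concentrated a distribution, the lower its entropy

Entropies:
  H(A) = 1.8015 bits
  H(B) = 2.0000 bits
  H(C) = 1.1657 bits

Ranking: B > A > C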